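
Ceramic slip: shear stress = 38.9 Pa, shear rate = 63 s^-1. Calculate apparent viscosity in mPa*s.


eta = tau/gamma * 1000 = 38.9/63 * 1000 = 617.5 mPa*s

617.5


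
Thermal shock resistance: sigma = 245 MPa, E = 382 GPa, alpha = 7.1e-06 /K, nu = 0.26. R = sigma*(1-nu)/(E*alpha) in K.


R = 245*(1-0.26)/(382*1000*7.1e-06) = 67 K

67


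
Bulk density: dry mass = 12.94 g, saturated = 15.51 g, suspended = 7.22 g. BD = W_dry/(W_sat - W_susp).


BD = 12.94 / (15.51 - 7.22) = 12.94 / 8.29 = 1.561 g/cm^3

1.561


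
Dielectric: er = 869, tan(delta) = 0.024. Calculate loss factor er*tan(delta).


Loss = 869 * 0.024 = 20.856

20.856


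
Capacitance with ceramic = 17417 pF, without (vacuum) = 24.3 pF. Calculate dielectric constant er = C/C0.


er = 17417 / 24.3 = 716.75

716.75


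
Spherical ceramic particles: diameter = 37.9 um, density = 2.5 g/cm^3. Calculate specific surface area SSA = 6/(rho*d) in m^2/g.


SSA = 6 / (2.5 * 37.9) = 0.063 m^2/g

0.063


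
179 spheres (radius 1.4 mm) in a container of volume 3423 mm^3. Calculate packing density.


V_sphere = 4/3*pi*1.4^3 = 11.494 mm^3
Total V = 179*11.494 = 2057.426 mm^3
PD = 2057.426 / 3423 = 0.601

0.601


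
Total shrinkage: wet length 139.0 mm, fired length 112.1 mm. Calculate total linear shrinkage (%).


TS = (139.0 - 112.1) / 139.0 * 100 = 19.35%

19.35


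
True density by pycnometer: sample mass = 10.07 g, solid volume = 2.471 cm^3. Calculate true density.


TD = 10.07 / 2.471 = 4.075 g/cm^3

4.075


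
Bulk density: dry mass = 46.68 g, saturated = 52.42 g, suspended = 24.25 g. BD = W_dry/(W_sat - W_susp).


BD = 46.68 / (52.42 - 24.25) = 46.68 / 28.17 = 1.657 g/cm^3

1.657


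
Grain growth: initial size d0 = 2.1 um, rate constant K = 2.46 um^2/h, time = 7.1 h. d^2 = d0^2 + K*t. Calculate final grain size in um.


d^2 = 2.1^2 + 2.46*7.1 = 21.876
d = sqrt(21.876) = 4.68 um

4.68


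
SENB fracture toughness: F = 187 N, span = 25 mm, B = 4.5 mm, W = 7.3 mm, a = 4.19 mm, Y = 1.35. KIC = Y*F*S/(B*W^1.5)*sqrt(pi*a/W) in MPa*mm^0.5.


KIC = 1.35*187*25/(4.5*7.3^1.5)*sqrt(pi*4.19/7.3) = 95.49

95.49


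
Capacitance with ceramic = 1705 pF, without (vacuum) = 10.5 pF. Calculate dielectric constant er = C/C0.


er = 1705 / 10.5 = 162.38

162.38


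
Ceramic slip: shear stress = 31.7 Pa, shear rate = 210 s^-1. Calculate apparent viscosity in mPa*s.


eta = tau/gamma * 1000 = 31.7/210 * 1000 = 151.0 mPa*s

151.0


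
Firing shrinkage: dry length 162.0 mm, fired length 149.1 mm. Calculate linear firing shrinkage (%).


FS = (162.0 - 149.1) / 162.0 * 100 = 7.96%

7.96


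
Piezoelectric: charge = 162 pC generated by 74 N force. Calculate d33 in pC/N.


d33 = 162 / 74 = 2.2 pC/N

2.2


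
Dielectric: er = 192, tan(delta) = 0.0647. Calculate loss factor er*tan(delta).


Loss = 192 * 0.0647 = 12.422

12.422


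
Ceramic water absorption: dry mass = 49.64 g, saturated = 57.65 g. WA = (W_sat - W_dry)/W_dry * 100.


WA = (57.65 - 49.64) / 49.64 * 100 = 16.14%

16.14


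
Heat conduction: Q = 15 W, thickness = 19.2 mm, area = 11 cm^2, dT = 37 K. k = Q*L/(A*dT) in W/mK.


k = 15*19.2/1000/(11/10000*37) = 7.08 W/mK

7.08


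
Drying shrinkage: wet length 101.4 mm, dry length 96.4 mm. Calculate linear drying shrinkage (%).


DS = (101.4 - 96.4) / 101.4 * 100 = 4.93%

4.93


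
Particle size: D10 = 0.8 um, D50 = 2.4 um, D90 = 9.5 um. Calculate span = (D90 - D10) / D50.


Span = (9.5 - 0.8) / 2.4 = 8.7 / 2.4 = 3.625

3.625


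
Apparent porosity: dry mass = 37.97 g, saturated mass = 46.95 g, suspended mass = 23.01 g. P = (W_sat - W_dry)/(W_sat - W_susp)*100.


P = (46.95 - 37.97) / (46.95 - 23.01) * 100 = 8.98 / 23.94 * 100 = 37.5%

37.5


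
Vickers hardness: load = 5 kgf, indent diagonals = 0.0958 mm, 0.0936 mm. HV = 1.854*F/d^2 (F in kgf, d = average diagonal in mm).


d_avg = (0.0958+0.0936)/2 = 0.0947 mm
HV = 1.854*5/0.0947^2 = 1034

1034


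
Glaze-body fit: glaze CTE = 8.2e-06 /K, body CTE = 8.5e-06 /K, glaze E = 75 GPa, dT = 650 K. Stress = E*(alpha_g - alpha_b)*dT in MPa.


Stress = 75*1000*(8.2e-06 - 8.5e-06)*650 = -14.6 MPa

-14.6


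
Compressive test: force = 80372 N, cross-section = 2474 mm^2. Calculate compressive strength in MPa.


CS = 80372 / 2474 = 32.5 MPa

32.5


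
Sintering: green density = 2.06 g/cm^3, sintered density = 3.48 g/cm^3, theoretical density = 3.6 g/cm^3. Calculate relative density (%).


Relative = 3.48 / 3.6 * 100 = 96.7%

96.7


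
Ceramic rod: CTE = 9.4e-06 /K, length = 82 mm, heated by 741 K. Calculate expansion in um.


dL = 9.4e-06 * 82 * 741 * 1000 = 571.163 um

571.163


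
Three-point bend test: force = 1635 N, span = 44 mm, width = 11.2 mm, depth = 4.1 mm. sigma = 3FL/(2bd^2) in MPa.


sigma = 3*1635*44/(2*11.2*4.1^2) = 573.2 MPa

573.2


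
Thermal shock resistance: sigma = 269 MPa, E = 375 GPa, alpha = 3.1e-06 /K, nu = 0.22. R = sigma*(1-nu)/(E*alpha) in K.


R = 269*(1-0.22)/(375*1000*3.1e-06) = 180 K

180


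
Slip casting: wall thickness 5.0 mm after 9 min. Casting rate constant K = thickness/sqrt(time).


K = 5.0 / sqrt(9) = 5.0 / 3.0 = 1.667 mm/min^0.5

1.667


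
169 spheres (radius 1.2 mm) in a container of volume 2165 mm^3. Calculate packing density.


V_sphere = 4/3*pi*1.2^3 = 7.2382 mm^3
Total V = 169*7.2382 = 1223.2558 mm^3
PD = 1223.2558 / 2165 = 0.565

0.565


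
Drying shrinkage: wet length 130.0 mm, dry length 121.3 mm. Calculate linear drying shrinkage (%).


DS = (130.0 - 121.3) / 130.0 * 100 = 6.69%

6.69


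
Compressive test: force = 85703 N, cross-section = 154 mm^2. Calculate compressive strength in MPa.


CS = 85703 / 154 = 556.5 MPa

556.5


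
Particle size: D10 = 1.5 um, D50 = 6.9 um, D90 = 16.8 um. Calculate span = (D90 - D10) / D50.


Span = (16.8 - 1.5) / 6.9 = 15.3 / 6.9 = 2.217

2.217


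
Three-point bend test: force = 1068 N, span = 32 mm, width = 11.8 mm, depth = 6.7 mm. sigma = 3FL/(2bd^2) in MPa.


sigma = 3*1068*32/(2*11.8*6.7^2) = 96.8 MPa

96.8


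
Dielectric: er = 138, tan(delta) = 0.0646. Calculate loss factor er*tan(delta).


Loss = 138 * 0.0646 = 8.915

8.915


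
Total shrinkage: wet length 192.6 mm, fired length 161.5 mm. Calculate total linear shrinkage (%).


TS = (192.6 - 161.5) / 192.6 * 100 = 16.15%

16.15


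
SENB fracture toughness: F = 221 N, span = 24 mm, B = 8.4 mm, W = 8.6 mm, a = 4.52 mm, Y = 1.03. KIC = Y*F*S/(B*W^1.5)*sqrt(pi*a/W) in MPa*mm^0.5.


KIC = 1.03*221*24/(8.4*8.6^1.5)*sqrt(pi*4.52/8.6) = 33.14

33.14


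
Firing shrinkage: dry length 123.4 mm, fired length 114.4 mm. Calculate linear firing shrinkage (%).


FS = (123.4 - 114.4) / 123.4 * 100 = 7.29%

7.29


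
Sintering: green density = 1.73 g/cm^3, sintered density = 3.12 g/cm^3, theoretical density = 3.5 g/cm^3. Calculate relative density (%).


Relative = 3.12 / 3.5 * 100 = 89.1%

89.1


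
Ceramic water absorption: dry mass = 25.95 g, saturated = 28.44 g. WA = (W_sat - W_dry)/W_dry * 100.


WA = (28.44 - 25.95) / 25.95 * 100 = 9.6%

9.6


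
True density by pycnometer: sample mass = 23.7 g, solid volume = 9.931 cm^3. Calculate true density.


TD = 23.7 / 9.931 = 2.386 g/cm^3

2.386


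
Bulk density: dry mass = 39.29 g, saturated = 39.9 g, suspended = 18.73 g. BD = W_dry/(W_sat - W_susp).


BD = 39.29 / (39.9 - 18.73) = 39.29 / 21.17 = 1.856 g/cm^3

1.856


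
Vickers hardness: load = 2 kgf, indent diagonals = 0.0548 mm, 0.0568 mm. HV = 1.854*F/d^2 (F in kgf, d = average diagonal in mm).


d_avg = (0.0548+0.0568)/2 = 0.0558 mm
HV = 1.854*2/0.0558^2 = 1191

1191


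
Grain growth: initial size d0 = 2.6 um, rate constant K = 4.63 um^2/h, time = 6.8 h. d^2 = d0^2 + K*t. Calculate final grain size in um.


d^2 = 2.6^2 + 4.63*6.8 = 38.244
d = sqrt(38.244) = 6.18 um

6.18


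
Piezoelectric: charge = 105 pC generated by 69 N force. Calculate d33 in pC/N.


d33 = 105 / 69 = 1.5 pC/N

1.5


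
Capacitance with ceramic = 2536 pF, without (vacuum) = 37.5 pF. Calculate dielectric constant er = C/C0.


er = 2536 / 37.5 = 67.63

67.63


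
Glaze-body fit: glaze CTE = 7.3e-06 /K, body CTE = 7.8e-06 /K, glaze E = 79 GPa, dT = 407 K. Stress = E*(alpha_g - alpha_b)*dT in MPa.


Stress = 79*1000*(7.3e-06 - 7.8e-06)*407 = -16.1 MPa

-16.1


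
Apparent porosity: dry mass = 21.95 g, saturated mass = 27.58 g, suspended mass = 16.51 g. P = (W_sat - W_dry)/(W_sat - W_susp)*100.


P = (27.58 - 21.95) / (27.58 - 16.51) * 100 = 5.63 / 11.07 * 100 = 50.9%

50.9


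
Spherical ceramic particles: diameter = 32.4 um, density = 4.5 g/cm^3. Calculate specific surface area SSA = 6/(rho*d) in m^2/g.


SSA = 6 / (4.5 * 32.4) = 0.041 m^2/g

0.041


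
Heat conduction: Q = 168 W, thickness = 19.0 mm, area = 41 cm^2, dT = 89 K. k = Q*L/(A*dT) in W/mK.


k = 168*19.0/1000/(41/10000*89) = 8.75 W/mK

8.75


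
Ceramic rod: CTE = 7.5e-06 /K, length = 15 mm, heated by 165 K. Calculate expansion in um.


dL = 7.5e-06 * 15 * 165 * 1000 = 18.563 um

18.563


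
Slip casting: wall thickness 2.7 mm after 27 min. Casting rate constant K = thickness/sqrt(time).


K = 2.7 / sqrt(27) = 2.7 / 5.1962 = 0.52 mm/min^0.5

0.52


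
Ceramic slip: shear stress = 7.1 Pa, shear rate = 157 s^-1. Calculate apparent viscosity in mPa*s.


eta = tau/gamma * 1000 = 7.1/157 * 1000 = 45.2 mPa*s

45.2


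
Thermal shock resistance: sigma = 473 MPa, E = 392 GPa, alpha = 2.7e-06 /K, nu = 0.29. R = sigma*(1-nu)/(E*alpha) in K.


R = 473*(1-0.29)/(392*1000*2.7e-06) = 317 K

317


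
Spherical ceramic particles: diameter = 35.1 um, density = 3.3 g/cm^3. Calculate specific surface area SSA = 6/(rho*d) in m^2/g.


SSA = 6 / (3.3 * 35.1) = 0.052 m^2/g

0.052


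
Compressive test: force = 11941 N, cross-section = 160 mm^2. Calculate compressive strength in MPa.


CS = 11941 / 160 = 74.6 MPa

74.6


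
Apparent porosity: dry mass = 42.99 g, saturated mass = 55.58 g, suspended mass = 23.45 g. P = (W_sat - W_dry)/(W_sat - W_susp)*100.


P = (55.58 - 42.99) / (55.58 - 23.45) * 100 = 12.59 / 32.13 * 100 = 39.2%

39.2


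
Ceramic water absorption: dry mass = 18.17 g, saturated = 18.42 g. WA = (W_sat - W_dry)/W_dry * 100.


WA = (18.42 - 18.17) / 18.17 * 100 = 1.38%

1.38


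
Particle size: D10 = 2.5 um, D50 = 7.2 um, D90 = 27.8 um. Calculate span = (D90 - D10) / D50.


Span = (27.8 - 2.5) / 7.2 = 25.3 / 7.2 = 3.514

3.514


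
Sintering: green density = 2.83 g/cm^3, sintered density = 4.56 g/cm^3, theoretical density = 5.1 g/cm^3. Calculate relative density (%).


Relative = 4.56 / 5.1 * 100 = 89.4%

89.4


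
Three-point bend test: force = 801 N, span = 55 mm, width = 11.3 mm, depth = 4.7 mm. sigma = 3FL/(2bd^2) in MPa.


sigma = 3*801*55/(2*11.3*4.7^2) = 264.7 MPa

264.7


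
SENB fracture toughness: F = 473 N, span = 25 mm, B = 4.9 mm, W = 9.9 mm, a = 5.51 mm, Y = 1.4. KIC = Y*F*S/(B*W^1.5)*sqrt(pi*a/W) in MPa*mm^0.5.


KIC = 1.4*473*25/(4.9*9.9^1.5)*sqrt(pi*5.51/9.9) = 143.42

143.42


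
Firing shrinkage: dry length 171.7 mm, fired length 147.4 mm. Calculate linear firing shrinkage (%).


FS = (171.7 - 147.4) / 171.7 * 100 = 14.15%

14.15


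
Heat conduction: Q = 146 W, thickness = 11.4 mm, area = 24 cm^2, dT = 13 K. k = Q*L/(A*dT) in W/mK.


k = 146*11.4/1000/(24/10000*13) = 53.35 W/mK

53.35


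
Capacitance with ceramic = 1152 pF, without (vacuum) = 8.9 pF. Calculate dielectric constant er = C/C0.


er = 1152 / 8.9 = 129.44

129.44


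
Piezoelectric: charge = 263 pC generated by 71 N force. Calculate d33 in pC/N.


d33 = 263 / 71 = 3.7 pC/N

3.7


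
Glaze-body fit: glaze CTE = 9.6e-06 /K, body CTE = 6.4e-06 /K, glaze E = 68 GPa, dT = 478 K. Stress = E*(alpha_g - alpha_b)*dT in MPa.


Stress = 68*1000*(9.6e-06 - 6.4e-06)*478 = 104.0 MPa

104.0


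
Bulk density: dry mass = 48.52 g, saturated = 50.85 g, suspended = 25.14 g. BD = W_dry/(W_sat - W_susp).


BD = 48.52 / (50.85 - 25.14) = 48.52 / 25.71 = 1.887 g/cm^3

1.887


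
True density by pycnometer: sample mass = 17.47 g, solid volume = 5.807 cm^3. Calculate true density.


TD = 17.47 / 5.807 = 3.008 g/cm^3

3.008


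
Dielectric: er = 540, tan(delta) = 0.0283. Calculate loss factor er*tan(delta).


Loss = 540 * 0.0283 = 15.282

15.282


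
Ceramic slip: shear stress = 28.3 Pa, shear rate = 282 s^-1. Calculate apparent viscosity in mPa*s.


eta = tau/gamma * 1000 = 28.3/282 * 1000 = 100.4 mPa*s

100.4


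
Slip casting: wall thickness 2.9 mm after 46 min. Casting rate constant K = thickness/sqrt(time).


K = 2.9 / sqrt(46) = 2.9 / 6.7823 = 0.428 mm/min^0.5

0.428


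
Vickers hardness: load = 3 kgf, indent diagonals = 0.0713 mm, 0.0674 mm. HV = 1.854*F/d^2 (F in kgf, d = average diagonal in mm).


d_avg = (0.0713+0.0674)/2 = 0.06935 mm
HV = 1.854*3/0.06935^2 = 1156

1156


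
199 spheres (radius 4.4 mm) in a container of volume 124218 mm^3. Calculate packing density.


V_sphere = 4/3*pi*4.4^3 = 356.8179 mm^3
Total V = 199*356.8179 = 71006.7621 mm^3
PD = 71006.7621 / 124218 = 0.572

0.572


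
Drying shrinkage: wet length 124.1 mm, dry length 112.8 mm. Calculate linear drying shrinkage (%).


DS = (124.1 - 112.8) / 124.1 * 100 = 9.11%

9.11


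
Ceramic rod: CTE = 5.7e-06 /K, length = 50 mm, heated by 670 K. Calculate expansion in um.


dL = 5.7e-06 * 50 * 670 * 1000 = 190.95 um

190.95


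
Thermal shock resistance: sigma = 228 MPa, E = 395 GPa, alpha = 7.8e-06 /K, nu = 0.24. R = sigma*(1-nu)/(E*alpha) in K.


R = 228*(1-0.24)/(395*1000*7.8e-06) = 56 K

56


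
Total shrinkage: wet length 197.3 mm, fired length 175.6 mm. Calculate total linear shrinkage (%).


TS = (197.3 - 175.6) / 197.3 * 100 = 11.0%

11.0


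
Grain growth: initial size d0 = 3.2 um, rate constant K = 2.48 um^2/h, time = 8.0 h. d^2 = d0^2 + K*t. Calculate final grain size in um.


d^2 = 3.2^2 + 2.48*8.0 = 30.08
d = sqrt(30.08) = 5.48 um

5.48


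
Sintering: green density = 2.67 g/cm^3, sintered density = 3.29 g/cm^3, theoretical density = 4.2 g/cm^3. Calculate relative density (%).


Relative = 3.29 / 4.2 * 100 = 78.3%

78.3


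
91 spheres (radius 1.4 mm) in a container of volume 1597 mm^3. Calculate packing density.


V_sphere = 4/3*pi*1.4^3 = 11.494 mm^3
Total V = 91*11.494 = 1045.954 mm^3
PD = 1045.954 / 1597 = 0.655

0.655


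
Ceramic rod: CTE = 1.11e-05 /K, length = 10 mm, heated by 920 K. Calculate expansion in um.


dL = 1.11e-05 * 10 * 920 * 1000 = 102.12 um

102.12


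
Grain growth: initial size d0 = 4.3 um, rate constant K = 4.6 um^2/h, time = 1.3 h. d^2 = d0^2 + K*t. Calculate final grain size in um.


d^2 = 4.3^2 + 4.6*1.3 = 24.47
d = sqrt(24.47) = 4.95 um

4.95


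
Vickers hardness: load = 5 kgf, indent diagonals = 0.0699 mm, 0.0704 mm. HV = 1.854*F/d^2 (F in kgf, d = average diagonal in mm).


d_avg = (0.0699+0.0704)/2 = 0.07015 mm
HV = 1.854*5/0.07015^2 = 1884

1884


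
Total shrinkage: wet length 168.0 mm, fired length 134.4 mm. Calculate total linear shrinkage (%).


TS = (168.0 - 134.4) / 168.0 * 100 = 20.0%

20.0


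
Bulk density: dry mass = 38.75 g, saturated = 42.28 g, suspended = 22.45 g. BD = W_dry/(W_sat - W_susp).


BD = 38.75 / (42.28 - 22.45) = 38.75 / 19.83 = 1.954 g/cm^3

1.954


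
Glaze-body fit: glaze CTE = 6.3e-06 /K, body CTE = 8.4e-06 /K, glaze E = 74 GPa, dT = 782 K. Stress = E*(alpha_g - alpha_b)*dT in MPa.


Stress = 74*1000*(6.3e-06 - 8.4e-06)*782 = -121.5 MPa

-121.5


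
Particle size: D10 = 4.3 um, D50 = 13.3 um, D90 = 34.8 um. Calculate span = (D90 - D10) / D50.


Span = (34.8 - 4.3) / 13.3 = 30.5 / 13.3 = 2.293

2.293


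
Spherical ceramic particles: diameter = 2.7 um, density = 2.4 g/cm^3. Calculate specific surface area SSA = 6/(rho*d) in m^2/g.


SSA = 6 / (2.4 * 2.7) = 0.926 m^2/g

0.926


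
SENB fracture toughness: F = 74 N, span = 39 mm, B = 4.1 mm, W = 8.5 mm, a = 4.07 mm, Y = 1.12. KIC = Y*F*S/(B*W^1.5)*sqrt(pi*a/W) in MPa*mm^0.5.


KIC = 1.12*74*39/(4.1*8.5^1.5)*sqrt(pi*4.07/8.5) = 39.02

39.02


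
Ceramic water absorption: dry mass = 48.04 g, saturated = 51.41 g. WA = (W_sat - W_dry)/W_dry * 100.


WA = (51.41 - 48.04) / 48.04 * 100 = 7.01%

7.01


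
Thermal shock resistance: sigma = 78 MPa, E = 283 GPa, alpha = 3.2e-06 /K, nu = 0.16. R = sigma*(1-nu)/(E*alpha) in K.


R = 78*(1-0.16)/(283*1000*3.2e-06) = 72 K

72


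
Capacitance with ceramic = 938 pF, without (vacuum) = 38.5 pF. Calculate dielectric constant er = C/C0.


er = 938 / 38.5 = 24.36

24.36


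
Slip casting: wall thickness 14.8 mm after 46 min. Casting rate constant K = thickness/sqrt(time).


K = 14.8 / sqrt(46) = 14.8 / 6.7823 = 2.182 mm/min^0.5

2.182


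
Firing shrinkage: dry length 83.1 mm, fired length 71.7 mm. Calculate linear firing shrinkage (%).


FS = (83.1 - 71.7) / 83.1 * 100 = 13.72%

13.72


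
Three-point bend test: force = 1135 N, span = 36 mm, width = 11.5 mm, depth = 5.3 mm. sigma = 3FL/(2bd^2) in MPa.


sigma = 3*1135*36/(2*11.5*5.3^2) = 189.7 MPa

189.7


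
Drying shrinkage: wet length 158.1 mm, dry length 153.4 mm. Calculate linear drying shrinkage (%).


DS = (158.1 - 153.4) / 158.1 * 100 = 2.97%

2.97


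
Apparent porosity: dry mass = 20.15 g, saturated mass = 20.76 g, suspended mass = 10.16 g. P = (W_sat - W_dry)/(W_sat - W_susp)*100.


P = (20.76 - 20.15) / (20.76 - 10.16) * 100 = 0.61 / 10.6 * 100 = 5.8%

5.8


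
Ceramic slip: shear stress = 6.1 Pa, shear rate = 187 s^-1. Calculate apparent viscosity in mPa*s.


eta = tau/gamma * 1000 = 6.1/187 * 1000 = 32.6 mPa*s

32.6


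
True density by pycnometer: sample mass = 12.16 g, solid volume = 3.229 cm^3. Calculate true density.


TD = 12.16 / 3.229 = 3.766 g/cm^3

3.766


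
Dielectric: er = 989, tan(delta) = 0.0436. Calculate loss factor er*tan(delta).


Loss = 989 * 0.0436 = 43.12

43.12


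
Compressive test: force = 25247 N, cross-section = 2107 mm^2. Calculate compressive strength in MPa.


CS = 25247 / 2107 = 12.0 MPa

12.0


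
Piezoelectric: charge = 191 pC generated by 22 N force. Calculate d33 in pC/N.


d33 = 191 / 22 = 8.7 pC/N

8.7


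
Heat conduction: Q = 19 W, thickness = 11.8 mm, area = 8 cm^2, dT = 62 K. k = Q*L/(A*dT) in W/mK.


k = 19*11.8/1000/(8/10000*62) = 4.52 W/mK

4.52


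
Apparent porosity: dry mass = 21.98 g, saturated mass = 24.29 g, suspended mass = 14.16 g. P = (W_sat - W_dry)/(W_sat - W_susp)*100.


P = (24.29 - 21.98) / (24.29 - 14.16) * 100 = 2.31 / 10.13 * 100 = 22.8%

22.8


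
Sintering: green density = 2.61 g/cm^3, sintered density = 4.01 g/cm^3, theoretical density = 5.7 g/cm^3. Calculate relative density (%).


Relative = 4.01 / 5.7 * 100 = 70.4%

70.4


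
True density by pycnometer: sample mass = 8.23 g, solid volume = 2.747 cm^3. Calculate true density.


TD = 8.23 / 2.747 = 2.996 g/cm^3

2.996


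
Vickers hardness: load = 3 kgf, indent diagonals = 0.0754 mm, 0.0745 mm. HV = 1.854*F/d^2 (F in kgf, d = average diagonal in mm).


d_avg = (0.0754+0.0745)/2 = 0.07495 mm
HV = 1.854*3/0.07495^2 = 990

990


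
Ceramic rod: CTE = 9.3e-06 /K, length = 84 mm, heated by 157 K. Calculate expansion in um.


dL = 9.3e-06 * 84 * 157 * 1000 = 122.648 um

122.648


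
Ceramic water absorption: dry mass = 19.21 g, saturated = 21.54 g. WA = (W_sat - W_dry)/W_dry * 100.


WA = (21.54 - 19.21) / 19.21 * 100 = 12.13%

12.13


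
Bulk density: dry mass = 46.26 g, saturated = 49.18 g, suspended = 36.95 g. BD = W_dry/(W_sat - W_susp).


BD = 46.26 / (49.18 - 36.95) = 46.26 / 12.23 = 3.783 g/cm^3

3.783


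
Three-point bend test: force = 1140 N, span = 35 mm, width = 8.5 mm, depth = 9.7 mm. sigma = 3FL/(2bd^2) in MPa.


sigma = 3*1140*35/(2*8.5*9.7^2) = 74.8 MPa

74.8


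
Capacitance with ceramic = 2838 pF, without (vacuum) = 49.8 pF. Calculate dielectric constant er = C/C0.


er = 2838 / 49.8 = 56.99

56.99


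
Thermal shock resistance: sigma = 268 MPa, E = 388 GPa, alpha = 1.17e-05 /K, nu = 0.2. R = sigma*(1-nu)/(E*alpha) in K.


R = 268*(1-0.2)/(388*1000*1.17e-05) = 47 K

47


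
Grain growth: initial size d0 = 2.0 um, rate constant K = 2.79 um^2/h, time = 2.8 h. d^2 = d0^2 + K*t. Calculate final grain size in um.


d^2 = 2.0^2 + 2.79*2.8 = 11.812
d = sqrt(11.812) = 3.44 um

3.44


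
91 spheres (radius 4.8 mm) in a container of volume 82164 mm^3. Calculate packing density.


V_sphere = 4/3*pi*4.8^3 = 463.2467 mm^3
Total V = 91*463.2467 = 42155.4497 mm^3
PD = 42155.4497 / 82164 = 0.513

0.513


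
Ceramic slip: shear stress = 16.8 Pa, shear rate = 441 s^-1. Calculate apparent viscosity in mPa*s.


eta = tau/gamma * 1000 = 16.8/441 * 1000 = 38.1 mPa*s

38.1


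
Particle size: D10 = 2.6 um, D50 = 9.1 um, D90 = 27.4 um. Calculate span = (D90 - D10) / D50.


Span = (27.4 - 2.6) / 9.1 = 24.8 / 9.1 = 2.725

2.725


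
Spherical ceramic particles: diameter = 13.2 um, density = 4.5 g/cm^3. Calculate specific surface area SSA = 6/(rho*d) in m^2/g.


SSA = 6 / (4.5 * 13.2) = 0.101 m^2/g

0.101


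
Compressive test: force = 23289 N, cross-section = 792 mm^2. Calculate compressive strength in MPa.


CS = 23289 / 792 = 29.4 MPa

29.4


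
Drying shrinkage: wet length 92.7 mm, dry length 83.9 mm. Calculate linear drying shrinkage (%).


DS = (92.7 - 83.9) / 92.7 * 100 = 9.49%

9.49


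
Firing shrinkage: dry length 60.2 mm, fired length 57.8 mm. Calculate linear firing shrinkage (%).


FS = (60.2 - 57.8) / 60.2 * 100 = 3.99%

3.99


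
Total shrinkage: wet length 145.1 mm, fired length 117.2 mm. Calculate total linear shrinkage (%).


TS = (145.1 - 117.2) / 145.1 * 100 = 19.23%

19.23


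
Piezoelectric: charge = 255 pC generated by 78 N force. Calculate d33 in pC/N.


d33 = 255 / 78 = 3.3 pC/N

3.3


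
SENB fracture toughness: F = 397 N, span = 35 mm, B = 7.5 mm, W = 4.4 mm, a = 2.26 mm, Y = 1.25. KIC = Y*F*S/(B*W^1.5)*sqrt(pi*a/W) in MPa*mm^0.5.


KIC = 1.25*397*35/(7.5*4.4^1.5)*sqrt(pi*2.26/4.4) = 318.74

318.74


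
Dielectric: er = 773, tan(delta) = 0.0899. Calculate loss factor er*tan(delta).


Loss = 773 * 0.0899 = 69.493

69.493


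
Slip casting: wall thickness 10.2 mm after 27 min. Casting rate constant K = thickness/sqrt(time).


K = 10.2 / sqrt(27) = 10.2 / 5.1962 = 1.963 mm/min^0.5

1.963


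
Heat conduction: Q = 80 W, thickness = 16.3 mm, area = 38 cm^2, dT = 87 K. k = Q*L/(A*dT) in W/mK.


k = 80*16.3/1000/(38/10000*87) = 3.94 W/mK

3.94


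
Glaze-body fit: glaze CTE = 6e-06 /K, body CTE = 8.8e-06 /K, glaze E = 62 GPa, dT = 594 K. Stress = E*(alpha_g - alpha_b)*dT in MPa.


Stress = 62*1000*(6e-06 - 8.8e-06)*594 = -103.1 MPa

-103.1


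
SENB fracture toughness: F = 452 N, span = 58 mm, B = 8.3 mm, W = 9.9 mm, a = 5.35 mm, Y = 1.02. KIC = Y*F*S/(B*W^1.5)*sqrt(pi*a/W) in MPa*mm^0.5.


KIC = 1.02*452*58/(8.3*9.9^1.5)*sqrt(pi*5.35/9.9) = 134.76

134.76


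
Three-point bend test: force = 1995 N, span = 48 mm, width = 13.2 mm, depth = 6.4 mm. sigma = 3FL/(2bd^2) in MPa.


sigma = 3*1995*48/(2*13.2*6.4^2) = 265.7 MPa

265.7


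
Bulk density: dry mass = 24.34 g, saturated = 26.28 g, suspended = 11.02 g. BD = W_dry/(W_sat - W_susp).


BD = 24.34 / (26.28 - 11.02) = 24.34 / 15.26 = 1.595 g/cm^3

1.595


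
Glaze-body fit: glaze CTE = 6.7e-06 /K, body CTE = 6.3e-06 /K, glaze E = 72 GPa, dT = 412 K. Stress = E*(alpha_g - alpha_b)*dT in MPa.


Stress = 72*1000*(6.7e-06 - 6.3e-06)*412 = 11.9 MPa

11.9


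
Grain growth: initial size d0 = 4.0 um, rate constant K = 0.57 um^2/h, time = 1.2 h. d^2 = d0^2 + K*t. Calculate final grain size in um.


d^2 = 4.0^2 + 0.57*1.2 = 16.684
d = sqrt(16.684) = 4.08 um

4.08


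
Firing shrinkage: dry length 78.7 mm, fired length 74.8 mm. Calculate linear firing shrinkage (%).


FS = (78.7 - 74.8) / 78.7 * 100 = 4.96%

4.96


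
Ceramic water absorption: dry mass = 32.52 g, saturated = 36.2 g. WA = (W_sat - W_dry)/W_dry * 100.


WA = (36.2 - 32.52) / 32.52 * 100 = 11.32%

11.32


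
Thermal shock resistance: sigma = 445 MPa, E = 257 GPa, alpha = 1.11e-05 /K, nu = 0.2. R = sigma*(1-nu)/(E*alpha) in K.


R = 445*(1-0.2)/(257*1000*1.11e-05) = 125 K

125


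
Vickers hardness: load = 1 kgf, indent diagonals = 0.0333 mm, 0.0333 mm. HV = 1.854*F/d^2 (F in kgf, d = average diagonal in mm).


d_avg = (0.0333+0.0333)/2 = 0.0333 mm
HV = 1.854*1/0.0333^2 = 1672

1672


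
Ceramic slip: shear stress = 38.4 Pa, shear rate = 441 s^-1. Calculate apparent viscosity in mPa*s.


eta = tau/gamma * 1000 = 38.4/441 * 1000 = 87.1 mPa*s

87.1


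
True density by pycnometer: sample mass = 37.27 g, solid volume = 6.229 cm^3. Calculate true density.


TD = 37.27 / 6.229 = 5.983 g/cm^3

5.983


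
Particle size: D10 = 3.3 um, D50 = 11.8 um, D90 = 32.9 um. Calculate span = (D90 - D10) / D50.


Span = (32.9 - 3.3) / 11.8 = 29.6 / 11.8 = 2.508

2.508


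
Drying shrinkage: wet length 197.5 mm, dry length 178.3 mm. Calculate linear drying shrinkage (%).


DS = (197.5 - 178.3) / 197.5 * 100 = 9.72%

9.72


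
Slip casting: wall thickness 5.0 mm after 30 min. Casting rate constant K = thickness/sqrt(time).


K = 5.0 / sqrt(30) = 5.0 / 5.4772 = 0.913 mm/min^0.5

0.913


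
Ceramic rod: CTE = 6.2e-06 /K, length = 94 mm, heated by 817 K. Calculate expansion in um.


dL = 6.2e-06 * 94 * 817 * 1000 = 476.148 um

476.148


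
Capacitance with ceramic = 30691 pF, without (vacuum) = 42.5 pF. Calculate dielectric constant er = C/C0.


er = 30691 / 42.5 = 722.14

722.14


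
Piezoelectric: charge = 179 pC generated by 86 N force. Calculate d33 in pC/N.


d33 = 179 / 86 = 2.1 pC/N

2.1


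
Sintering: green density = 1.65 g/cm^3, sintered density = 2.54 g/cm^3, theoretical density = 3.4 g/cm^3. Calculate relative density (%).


Relative = 2.54 / 3.4 * 100 = 74.7%

74.7


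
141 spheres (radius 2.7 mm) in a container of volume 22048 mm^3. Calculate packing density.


V_sphere = 4/3*pi*2.7^3 = 82.448 mm^3
Total V = 141*82.448 = 11625.168 mm^3
PD = 11625.168 / 22048 = 0.527

0.527


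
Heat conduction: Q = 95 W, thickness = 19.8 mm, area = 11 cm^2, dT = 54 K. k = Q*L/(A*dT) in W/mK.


k = 95*19.8/1000/(11/10000*54) = 31.67 W/mK

31.67


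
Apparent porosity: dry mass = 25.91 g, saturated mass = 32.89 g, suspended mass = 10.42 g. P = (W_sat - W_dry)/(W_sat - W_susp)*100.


P = (32.89 - 25.91) / (32.89 - 10.42) * 100 = 6.98 / 22.47 * 100 = 31.1%

31.1


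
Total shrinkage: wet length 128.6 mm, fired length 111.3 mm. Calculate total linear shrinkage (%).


TS = (128.6 - 111.3) / 128.6 * 100 = 13.45%

13.45


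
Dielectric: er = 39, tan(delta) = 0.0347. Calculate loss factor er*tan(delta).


Loss = 39 * 0.0347 = 1.353

1.353


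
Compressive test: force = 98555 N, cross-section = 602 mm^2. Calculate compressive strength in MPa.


CS = 98555 / 602 = 163.7 MPa

163.7


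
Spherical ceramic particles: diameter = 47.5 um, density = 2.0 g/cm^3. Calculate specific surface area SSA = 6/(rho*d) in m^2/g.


SSA = 6 / (2.0 * 47.5) = 0.063 m^2/g

0.063


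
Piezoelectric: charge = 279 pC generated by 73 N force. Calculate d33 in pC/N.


d33 = 279 / 73 = 3.8 pC/N

3.8


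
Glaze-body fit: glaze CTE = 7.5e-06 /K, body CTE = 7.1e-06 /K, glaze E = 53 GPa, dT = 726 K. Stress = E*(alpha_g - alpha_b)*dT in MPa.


Stress = 53*1000*(7.5e-06 - 7.1e-06)*726 = 15.4 MPa

15.4


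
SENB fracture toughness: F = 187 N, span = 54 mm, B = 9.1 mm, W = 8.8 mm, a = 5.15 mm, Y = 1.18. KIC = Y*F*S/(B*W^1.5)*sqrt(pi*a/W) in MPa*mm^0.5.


KIC = 1.18*187*54/(9.1*8.8^1.5)*sqrt(pi*5.15/8.8) = 68.01

68.01


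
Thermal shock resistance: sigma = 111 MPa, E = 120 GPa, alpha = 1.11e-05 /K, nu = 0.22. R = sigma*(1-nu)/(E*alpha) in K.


R = 111*(1-0.22)/(120*1000*1.11e-05) = 65 K

65


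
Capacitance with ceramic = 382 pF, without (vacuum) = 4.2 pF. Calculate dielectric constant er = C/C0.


er = 382 / 4.2 = 90.95

90.95


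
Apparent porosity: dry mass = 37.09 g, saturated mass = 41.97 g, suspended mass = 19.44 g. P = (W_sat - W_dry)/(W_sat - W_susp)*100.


P = (41.97 - 37.09) / (41.97 - 19.44) * 100 = 4.88 / 22.53 * 100 = 21.7%

21.7


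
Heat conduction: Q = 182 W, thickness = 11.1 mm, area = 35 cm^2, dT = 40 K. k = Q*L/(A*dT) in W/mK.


k = 182*11.1/1000/(35/10000*40) = 14.43 W/mK

14.43


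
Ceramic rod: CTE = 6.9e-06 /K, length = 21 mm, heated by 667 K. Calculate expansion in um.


dL = 6.9e-06 * 21 * 667 * 1000 = 96.648 um

96.648


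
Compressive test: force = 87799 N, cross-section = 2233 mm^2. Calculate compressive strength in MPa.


CS = 87799 / 2233 = 39.3 MPa

39.3


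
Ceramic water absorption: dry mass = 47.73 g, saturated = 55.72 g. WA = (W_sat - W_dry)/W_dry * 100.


WA = (55.72 - 47.73) / 47.73 * 100 = 16.74%

16.74


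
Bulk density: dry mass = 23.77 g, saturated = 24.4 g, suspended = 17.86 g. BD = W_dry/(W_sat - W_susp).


BD = 23.77 / (24.4 - 17.86) = 23.77 / 6.54 = 3.635 g/cm^3

3.635


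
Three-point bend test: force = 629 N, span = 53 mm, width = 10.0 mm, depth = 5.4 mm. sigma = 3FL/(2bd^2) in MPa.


sigma = 3*629*53/(2*10.0*5.4^2) = 171.5 MPa

171.5


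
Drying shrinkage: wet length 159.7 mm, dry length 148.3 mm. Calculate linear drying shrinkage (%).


DS = (159.7 - 148.3) / 159.7 * 100 = 7.14%

7.14


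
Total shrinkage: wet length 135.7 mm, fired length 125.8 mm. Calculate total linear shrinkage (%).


TS = (135.7 - 125.8) / 135.7 * 100 = 7.3%

7.3


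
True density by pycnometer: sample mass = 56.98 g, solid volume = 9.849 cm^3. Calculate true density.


TD = 56.98 / 9.849 = 5.785 g/cm^3

5.785


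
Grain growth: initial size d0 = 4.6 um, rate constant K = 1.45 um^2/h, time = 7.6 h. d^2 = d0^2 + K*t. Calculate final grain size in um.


d^2 = 4.6^2 + 1.45*7.6 = 32.18
d = sqrt(32.18) = 5.67 um

5.67


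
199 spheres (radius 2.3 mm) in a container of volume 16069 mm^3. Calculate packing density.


V_sphere = 4/3*pi*2.3^3 = 50.965 mm^3
Total V = 199*50.965 = 10142.035 mm^3
PD = 10142.035 / 16069 = 0.631

0.631


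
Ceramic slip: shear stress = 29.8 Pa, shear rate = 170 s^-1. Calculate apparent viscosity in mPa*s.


eta = tau/gamma * 1000 = 29.8/170 * 1000 = 175.3 mPa*s

175.3


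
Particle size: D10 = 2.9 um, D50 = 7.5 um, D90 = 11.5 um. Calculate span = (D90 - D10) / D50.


Span = (11.5 - 2.9) / 7.5 = 8.6 / 7.5 = 1.147

1.147


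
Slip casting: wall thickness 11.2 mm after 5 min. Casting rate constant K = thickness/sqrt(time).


K = 11.2 / sqrt(5) = 11.2 / 2.2361 = 5.009 mm/min^0.5

5.009


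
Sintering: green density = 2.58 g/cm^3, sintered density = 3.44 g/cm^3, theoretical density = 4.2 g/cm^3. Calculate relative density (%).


Relative = 3.44 / 4.2 * 100 = 81.9%

81.9


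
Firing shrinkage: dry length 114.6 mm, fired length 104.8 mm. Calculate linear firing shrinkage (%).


FS = (114.6 - 104.8) / 114.6 * 100 = 8.55%

8.55


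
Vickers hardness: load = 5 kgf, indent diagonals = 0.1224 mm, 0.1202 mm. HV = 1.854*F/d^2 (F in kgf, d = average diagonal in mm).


d_avg = (0.1224+0.1202)/2 = 0.1213 mm
HV = 1.854*5/0.1213^2 = 630

630


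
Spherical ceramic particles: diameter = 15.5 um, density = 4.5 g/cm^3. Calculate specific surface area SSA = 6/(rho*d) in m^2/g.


SSA = 6 / (4.5 * 15.5) = 0.086 m^2/g

0.086


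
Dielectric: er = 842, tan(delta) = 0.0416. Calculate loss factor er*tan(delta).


Loss = 842 * 0.0416 = 35.027

35.027


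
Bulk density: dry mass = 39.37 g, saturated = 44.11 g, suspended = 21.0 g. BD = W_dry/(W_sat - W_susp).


BD = 39.37 / (44.11 - 21.0) = 39.37 / 23.11 = 1.704 g/cm^3

1.704


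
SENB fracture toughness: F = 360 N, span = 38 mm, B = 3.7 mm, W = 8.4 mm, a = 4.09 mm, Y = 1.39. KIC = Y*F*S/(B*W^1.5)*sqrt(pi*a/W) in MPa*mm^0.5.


KIC = 1.39*360*38/(3.7*8.4^1.5)*sqrt(pi*4.09/8.4) = 261.08

261.08


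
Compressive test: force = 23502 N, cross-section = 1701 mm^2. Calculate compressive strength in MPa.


CS = 23502 / 1701 = 13.8 MPa

13.8


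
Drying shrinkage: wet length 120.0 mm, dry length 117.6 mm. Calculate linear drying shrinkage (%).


DS = (120.0 - 117.6) / 120.0 * 100 = 2.0%

2.0


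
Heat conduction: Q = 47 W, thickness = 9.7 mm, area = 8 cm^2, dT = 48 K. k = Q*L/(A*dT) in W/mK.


k = 47*9.7/1000/(8/10000*48) = 11.87 W/mK

11.87


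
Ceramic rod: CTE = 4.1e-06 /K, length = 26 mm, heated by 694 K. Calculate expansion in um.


dL = 4.1e-06 * 26 * 694 * 1000 = 73.98 um

73.98


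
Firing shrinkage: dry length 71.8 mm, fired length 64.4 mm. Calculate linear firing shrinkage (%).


FS = (71.8 - 64.4) / 71.8 * 100 = 10.31%

10.31


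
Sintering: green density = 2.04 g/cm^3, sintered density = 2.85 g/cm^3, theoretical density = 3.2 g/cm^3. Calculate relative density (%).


Relative = 2.85 / 3.2 * 100 = 89.1%

89.1


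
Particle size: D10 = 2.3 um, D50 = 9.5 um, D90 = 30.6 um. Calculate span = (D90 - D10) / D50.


Span = (30.6 - 2.3) / 9.5 = 28.3 / 9.5 = 2.979

2.979


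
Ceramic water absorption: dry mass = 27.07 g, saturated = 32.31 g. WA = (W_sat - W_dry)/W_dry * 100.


WA = (32.31 - 27.07) / 27.07 * 100 = 19.36%

19.36


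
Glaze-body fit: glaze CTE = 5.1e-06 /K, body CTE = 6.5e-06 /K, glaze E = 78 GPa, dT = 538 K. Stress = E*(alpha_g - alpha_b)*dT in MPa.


Stress = 78*1000*(5.1e-06 - 6.5e-06)*538 = -58.7 MPa

-58.7


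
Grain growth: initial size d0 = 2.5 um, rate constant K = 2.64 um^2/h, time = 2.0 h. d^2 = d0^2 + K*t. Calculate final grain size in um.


d^2 = 2.5^2 + 2.64*2.0 = 11.53
d = sqrt(11.53) = 3.4 um

3.4


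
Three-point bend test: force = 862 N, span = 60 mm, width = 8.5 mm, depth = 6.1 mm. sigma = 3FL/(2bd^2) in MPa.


sigma = 3*862*60/(2*8.5*6.1^2) = 245.3 MPa

245.3


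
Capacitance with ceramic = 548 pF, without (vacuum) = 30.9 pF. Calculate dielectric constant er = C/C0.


er = 548 / 30.9 = 17.73

17.73


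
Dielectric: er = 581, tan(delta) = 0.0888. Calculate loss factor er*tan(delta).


Loss = 581 * 0.0888 = 51.593

51.593


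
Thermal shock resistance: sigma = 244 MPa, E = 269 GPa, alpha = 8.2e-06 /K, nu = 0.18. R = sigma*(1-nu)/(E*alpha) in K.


R = 244*(1-0.18)/(269*1000*8.2e-06) = 91 K

91


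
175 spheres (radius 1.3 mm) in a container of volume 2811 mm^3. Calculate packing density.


V_sphere = 4/3*pi*1.3^3 = 9.2028 mm^3
Total V = 175*9.2028 = 1610.49 mm^3
PD = 1610.49 / 2811 = 0.573

0.573


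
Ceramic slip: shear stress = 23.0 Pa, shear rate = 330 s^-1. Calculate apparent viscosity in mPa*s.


eta = tau/gamma * 1000 = 23.0/330 * 1000 = 69.7 mPa*s

69.7


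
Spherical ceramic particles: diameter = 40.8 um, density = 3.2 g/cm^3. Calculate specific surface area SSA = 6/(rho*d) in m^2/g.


SSA = 6 / (3.2 * 40.8) = 0.046 m^2/g

0.046


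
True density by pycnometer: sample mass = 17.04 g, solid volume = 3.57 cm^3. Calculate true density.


TD = 17.04 / 3.57 = 4.773 g/cm^3

4.773


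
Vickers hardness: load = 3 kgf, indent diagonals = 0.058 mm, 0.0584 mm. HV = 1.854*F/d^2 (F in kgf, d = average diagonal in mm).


d_avg = (0.058+0.0584)/2 = 0.0582 mm
HV = 1.854*3/0.0582^2 = 1642

1642


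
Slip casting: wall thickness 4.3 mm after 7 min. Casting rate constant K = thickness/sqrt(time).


K = 4.3 / sqrt(7) = 4.3 / 2.6458 = 1.625 mm/min^0.5

1.625


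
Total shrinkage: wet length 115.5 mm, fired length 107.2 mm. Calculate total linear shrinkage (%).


TS = (115.5 - 107.2) / 115.5 * 100 = 7.19%

7.19


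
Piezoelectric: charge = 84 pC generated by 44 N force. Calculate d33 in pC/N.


d33 = 84 / 44 = 1.9 pC/N

1.9


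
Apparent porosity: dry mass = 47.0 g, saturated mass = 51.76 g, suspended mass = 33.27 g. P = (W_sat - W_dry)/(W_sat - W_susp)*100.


P = (51.76 - 47.0) / (51.76 - 33.27) * 100 = 4.76 / 18.49 * 100 = 25.7%

25.7


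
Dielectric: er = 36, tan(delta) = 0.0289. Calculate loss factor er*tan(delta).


Loss = 36 * 0.0289 = 1.04

1.04


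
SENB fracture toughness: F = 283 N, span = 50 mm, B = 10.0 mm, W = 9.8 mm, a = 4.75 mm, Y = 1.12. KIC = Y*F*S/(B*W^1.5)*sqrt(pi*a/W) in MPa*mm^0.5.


KIC = 1.12*283*50/(10.0*9.8^1.5)*sqrt(pi*4.75/9.8) = 63.74

63.74


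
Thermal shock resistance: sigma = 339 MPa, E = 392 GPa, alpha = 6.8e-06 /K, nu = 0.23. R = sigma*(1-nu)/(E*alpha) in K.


R = 339*(1-0.23)/(392*1000*6.8e-06) = 98 K

98


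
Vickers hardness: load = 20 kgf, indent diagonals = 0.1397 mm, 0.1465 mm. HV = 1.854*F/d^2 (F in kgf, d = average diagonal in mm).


d_avg = (0.1397+0.1465)/2 = 0.1431 mm
HV = 1.854*20/0.1431^2 = 1811

1811


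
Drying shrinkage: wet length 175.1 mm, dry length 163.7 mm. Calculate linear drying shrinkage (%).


DS = (175.1 - 163.7) / 175.1 * 100 = 6.51%

6.51


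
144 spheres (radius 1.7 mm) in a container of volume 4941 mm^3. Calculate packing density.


V_sphere = 4/3*pi*1.7^3 = 20.5795 mm^3
Total V = 144*20.5795 = 2963.448 mm^3
PD = 2963.448 / 4941 = 0.6

0.6


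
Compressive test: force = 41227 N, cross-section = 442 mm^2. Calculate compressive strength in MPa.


CS = 41227 / 442 = 93.3 MPa

93.3


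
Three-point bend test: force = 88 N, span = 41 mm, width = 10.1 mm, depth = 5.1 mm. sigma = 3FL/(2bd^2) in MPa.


sigma = 3*88*41/(2*10.1*5.1^2) = 20.6 MPa

20.6


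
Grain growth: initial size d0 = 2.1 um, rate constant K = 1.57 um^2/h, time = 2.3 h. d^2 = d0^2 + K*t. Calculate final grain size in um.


d^2 = 2.1^2 + 1.57*2.3 = 8.021
d = sqrt(8.021) = 2.83 um

2.83


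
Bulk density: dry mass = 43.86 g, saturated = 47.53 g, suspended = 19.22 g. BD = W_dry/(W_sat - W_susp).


BD = 43.86 / (47.53 - 19.22) = 43.86 / 28.31 = 1.549 g/cm^3

1.549


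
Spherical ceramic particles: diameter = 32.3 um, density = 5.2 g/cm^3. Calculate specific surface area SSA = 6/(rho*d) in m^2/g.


SSA = 6 / (5.2 * 32.3) = 0.036 m^2/g

0.036


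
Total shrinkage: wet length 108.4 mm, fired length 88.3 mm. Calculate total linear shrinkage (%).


TS = (108.4 - 88.3) / 108.4 * 100 = 18.54%

18.54


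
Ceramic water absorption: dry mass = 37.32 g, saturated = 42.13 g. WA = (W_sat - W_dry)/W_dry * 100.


WA = (42.13 - 37.32) / 37.32 * 100 = 12.89%

12.89


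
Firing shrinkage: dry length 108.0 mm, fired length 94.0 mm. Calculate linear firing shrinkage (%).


FS = (108.0 - 94.0) / 108.0 * 100 = 12.96%

12.96


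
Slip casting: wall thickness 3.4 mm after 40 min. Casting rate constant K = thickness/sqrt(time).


K = 3.4 / sqrt(40) = 3.4 / 6.3246 = 0.538 mm/min^0.5

0.538


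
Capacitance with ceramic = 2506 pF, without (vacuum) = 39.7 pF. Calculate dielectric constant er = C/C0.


er = 2506 / 39.7 = 63.12

63.12


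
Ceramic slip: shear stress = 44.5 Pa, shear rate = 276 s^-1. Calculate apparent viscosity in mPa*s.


eta = tau/gamma * 1000 = 44.5/276 * 1000 = 161.2 mPa*s

161.2


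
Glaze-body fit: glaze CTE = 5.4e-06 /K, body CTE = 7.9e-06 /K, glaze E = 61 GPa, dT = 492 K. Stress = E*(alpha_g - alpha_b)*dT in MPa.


Stress = 61*1000*(5.4e-06 - 7.9e-06)*492 = -75.0 MPa

-75.0


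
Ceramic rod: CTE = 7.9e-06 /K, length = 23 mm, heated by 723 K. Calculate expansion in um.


dL = 7.9e-06 * 23 * 723 * 1000 = 131.369 um

131.369
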